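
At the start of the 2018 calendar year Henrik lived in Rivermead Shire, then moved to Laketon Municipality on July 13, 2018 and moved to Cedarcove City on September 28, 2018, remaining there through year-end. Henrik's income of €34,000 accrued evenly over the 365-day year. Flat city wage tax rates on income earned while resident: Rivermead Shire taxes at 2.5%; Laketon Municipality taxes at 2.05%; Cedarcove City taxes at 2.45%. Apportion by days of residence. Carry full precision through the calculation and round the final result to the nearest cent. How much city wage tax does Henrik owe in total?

Rivermead Shire, January 1 – July 12, 2018: 193 days → €34,000 × 2.5% × 193/365 = €449.4521
Laketon Municipality, July 13 – September 27, 2018: 77 days → €34,000 × 2.05% × 77/365 = €147.0384
Cedarcove City, September 28 – December 31, 2018: 95 days → €34,000 × 2.45% × 95/365 = €216.8082
Total = €813.2986

€813.30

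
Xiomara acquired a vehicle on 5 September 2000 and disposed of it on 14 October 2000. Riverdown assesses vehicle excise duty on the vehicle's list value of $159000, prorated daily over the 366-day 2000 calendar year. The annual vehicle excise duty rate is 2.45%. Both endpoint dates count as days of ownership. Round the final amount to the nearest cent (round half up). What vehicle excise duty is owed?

$425.74

Days held (5 September – 14 October 2000): 40 out of 366
Tax = $159000 × 2.45% × 40/366 = $425.7377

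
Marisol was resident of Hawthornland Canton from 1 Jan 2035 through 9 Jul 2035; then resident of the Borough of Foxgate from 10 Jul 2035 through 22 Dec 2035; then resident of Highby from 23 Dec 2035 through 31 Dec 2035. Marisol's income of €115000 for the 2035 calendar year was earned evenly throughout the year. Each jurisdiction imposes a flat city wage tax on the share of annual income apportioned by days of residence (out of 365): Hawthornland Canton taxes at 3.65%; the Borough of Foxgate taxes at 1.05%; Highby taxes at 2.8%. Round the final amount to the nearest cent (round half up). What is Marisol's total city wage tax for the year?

€2813.56

Hawthornland Canton, 1 Jan – 9 Jul 2035: 190 days → €115000 × 3.65% × 190/365 = €2185.0000
The Borough of Foxgate, 10 Jul – 22 Dec 2035: 166 days → €115000 × 1.05% × 166/365 = €549.1644
Highby, 23 Dec – 31 Dec 2035: 9 days → €115000 × 2.8% × 9/365 = €79.3973
Total = €2813.5616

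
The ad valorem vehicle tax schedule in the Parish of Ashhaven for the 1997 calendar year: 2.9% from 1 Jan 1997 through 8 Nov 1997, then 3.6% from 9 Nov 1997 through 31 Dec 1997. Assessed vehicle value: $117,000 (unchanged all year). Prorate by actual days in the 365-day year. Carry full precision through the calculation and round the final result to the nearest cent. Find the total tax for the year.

1 Jan – 8 Nov 1997: 312 days at 2.9% → $117,000 × 2.9% × 312/365 = $2,900.3178
9 Nov – 31 Dec 1997: 53 days at 3.6% → $117,000 × 3.6% × 53/365 = $611.6055
Total = $3,511.9233

$3,511.92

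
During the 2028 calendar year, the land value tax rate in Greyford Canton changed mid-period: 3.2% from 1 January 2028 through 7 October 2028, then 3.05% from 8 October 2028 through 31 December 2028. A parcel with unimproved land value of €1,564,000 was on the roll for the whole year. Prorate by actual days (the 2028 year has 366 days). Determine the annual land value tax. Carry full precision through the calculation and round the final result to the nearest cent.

€49,503.16

1 January – 7 October 2028: 281 days at 3.2% → €1,564,000 × 3.2% × 281/366 = €38,424.8306
8 October – 31 December 2028: 85 days at 3.05% → €1,564,000 × 3.05% × 85/366 = €11,078.3333
Total = €49,503.1639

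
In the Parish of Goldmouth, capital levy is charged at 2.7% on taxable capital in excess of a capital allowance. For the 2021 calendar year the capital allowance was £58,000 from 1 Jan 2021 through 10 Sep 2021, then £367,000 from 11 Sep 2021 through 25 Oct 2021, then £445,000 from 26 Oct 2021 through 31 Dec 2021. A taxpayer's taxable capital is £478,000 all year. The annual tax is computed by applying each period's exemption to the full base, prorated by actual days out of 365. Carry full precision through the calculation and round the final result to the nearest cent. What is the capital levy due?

£8,393.38

1 Jan – 10 Sep 2021: 253 days, exemption £58,000 → (£478,000 − £58,000) × 2.7% × 253/365 = £7,860.3288
11 Sep – 25 Oct 2021: 45 days, exemption £367,000 → (£478,000 − £367,000) × 2.7% × 45/365 = £369.4932
26 Oct – 31 Dec 2021: 67 days, exemption £445,000 → (£478,000 − £445,000) × 2.7% × 67/365 = £163.5534
Total = £8,393.3753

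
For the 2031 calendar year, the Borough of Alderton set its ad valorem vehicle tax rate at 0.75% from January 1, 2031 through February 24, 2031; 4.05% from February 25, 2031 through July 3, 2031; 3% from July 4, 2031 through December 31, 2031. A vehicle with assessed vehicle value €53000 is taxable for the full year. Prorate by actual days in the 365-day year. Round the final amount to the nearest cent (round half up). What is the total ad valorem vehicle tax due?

January 1 – February 24, 2031: 55 days at 0.75% → €53000 × 0.75% × 55/365 = €59.8973
February 25 – July 3, 2031: 129 days at 4.05% → €53000 × 4.05% × 129/365 = €758.6260
July 4 – December 31, 2031: 181 days at 3% → €53000 × 3% × 181/365 = €788.4658
Total = €1606.9890

€1606.99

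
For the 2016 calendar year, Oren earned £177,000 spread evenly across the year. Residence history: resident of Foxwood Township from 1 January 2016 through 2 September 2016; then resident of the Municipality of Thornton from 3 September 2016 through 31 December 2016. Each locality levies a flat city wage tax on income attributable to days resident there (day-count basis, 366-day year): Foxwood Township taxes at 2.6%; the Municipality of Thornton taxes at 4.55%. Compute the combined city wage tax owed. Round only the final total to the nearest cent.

£5,733.64

Foxwood Township, 1 January – 2 September 2016: 246 days → £177,000 × 2.6% × 246/366 = £3,093.1475
The Municipality of Thornton, 3 September – 31 December 2016: 120 days → £177,000 × 4.55% × 120/366 = £2,640.4918
Total = £5,733.6393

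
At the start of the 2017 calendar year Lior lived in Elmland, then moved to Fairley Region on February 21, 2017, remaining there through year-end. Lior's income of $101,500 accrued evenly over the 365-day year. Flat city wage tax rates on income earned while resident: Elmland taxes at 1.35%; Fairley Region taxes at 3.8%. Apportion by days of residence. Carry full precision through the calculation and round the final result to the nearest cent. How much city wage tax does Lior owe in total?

$3,509.54

Elmland, January 1 – February 20, 2017: 51 days → $101,500 × 1.35% × 51/365 = $191.4596
Fairley Region, February 21 – December 31, 2017: 314 days → $101,500 × 3.8% × 314/365 = $3,318.0767
Total = $3,509.5363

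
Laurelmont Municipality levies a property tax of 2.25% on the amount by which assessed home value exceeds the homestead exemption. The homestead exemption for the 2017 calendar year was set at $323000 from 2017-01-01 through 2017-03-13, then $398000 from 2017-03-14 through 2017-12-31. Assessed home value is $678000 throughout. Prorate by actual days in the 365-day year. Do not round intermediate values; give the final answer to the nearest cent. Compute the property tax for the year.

$6632.88

2017-01-01 to 2017-03-13: 72 days, exemption $323000 → ($678000 − $323000) × 2.25% × 72/365 = $1575.6164
2017-03-14 to 2017-12-31: 293 days, exemption $398000 → ($678000 − $398000) × 2.25% × 293/365 = $5057.2603
Total = $6632.8767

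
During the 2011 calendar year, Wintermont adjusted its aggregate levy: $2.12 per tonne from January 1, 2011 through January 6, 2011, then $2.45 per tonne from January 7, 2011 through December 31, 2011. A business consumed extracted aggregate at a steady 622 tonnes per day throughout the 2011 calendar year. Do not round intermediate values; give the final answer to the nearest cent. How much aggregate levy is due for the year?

January 1 – January 6, 2011: 6 days × 622 tonnes/day = 3,732 tonnes at $2.12/tonne → $7,911.84
January 7 – December 31, 2011: 359 days × 622 tonnes/day = 223,298 tonnes at $2.45/tonne → $547,080.10

$554,991.94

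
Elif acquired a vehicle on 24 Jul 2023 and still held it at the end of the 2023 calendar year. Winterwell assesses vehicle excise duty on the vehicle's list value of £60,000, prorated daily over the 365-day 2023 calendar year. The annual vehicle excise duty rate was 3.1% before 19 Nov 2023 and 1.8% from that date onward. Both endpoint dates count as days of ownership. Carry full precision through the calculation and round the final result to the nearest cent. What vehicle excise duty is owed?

24 Jul – 18 Nov 2023: 118 days at 3.1% → £60,000 × 3.1% × 118/365 = £601.3151
19 Nov – 31 Dec 2023: 43 days at 1.8% → £60,000 × 1.8% × 43/365 = £127.2329
Total = £728.5479

£728.55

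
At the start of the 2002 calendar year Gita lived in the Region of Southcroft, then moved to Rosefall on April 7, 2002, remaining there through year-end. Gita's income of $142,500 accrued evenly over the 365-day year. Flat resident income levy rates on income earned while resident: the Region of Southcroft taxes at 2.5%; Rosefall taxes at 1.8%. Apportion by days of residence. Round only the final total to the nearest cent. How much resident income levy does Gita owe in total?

The Region of Southcroft, January 1 – April 6, 2002: 96 days → $142,500 × 2.5% × 96/365 = $936.9863
Rosefall, April 7 – December 31, 2002: 269 days → $142,500 × 1.8% × 269/365 = $1,890.3699
Total = $2,827.3562

$2,827.36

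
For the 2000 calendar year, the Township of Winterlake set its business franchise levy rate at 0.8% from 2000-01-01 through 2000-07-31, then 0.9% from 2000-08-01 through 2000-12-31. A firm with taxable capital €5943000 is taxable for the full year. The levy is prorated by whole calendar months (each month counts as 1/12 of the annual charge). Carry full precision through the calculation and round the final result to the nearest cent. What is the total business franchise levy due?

€50020.25

2000-01-01 to 2000-07-31: 7 months at 0.8% → €5943000 × 0.8% × 7/12 = €27734.0000
2000-08-01 to 2000-12-31: 5 months at 0.9% → €5943000 × 0.9% × 5/12 = €22286.2500
Total = €50020.2500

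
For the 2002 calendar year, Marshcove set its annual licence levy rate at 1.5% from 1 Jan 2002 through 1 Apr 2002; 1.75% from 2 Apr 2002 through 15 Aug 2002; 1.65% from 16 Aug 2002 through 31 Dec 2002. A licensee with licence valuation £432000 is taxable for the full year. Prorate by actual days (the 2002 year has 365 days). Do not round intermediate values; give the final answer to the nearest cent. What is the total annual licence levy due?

1 Jan – 1 Apr 2002: 91 days at 1.5% → £432000 × 1.5% × 91/365 = £1615.5616
2 Apr – 15 Aug 2002: 136 days at 1.75% → £432000 × 1.75% × 136/365 = £2816.8767
16 Aug – 31 Dec 2002: 138 days at 1.65% → £432000 × 1.65% × 138/365 = £2694.9699
Total = £7127.4082

£7127.41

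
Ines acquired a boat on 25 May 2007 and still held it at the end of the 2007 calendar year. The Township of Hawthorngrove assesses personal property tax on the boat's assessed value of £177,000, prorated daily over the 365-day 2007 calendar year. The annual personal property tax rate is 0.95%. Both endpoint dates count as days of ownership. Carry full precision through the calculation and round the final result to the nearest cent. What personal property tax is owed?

£1,018.11

Days held (25 May – 31 Dec 2007): 221 out of 365
Tax = £177,000 × 0.95% × 221/365 = £1,018.1137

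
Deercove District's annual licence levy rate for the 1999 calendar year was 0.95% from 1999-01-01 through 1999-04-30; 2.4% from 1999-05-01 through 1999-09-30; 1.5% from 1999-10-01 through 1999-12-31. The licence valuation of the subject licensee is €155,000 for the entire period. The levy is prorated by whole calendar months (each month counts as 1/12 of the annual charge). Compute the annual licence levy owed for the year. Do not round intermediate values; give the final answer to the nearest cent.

€2,622.08

1999-01-01 to 1999-04-30: 4 months at 0.95% → €155,000 × 0.95% × 4/12 = €490.8333
1999-05-01 to 1999-09-30: 5 months at 2.4% → €155,000 × 2.4% × 5/12 = €1,550.0000
1999-10-01 to 1999-12-31: 3 months at 1.5% → €155,000 × 1.5% × 3/12 = €581.2500
Total = €2,622.0833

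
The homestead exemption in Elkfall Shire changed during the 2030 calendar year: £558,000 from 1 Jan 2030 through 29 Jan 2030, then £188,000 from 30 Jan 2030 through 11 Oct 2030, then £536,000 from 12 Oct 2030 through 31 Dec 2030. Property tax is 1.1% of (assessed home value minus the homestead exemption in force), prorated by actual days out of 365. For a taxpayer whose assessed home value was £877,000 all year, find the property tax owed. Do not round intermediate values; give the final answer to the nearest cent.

£6,406.13

1 Jan – 29 Jan 2030: 29 days, exemption £558,000 → (£877,000 − £558,000) × 1.1% × 29/365 = £278.7973
30 Jan – 11 Oct 2030: 255 days, exemption £188,000 → (£877,000 − £188,000) × 1.1% × 255/365 = £5,294.9178
12 Oct – 31 Dec 2030: 81 days, exemption £536,000 → (£877,000 − £536,000) × 1.1% × 81/365 = £832.4137
Total = £6,406.1288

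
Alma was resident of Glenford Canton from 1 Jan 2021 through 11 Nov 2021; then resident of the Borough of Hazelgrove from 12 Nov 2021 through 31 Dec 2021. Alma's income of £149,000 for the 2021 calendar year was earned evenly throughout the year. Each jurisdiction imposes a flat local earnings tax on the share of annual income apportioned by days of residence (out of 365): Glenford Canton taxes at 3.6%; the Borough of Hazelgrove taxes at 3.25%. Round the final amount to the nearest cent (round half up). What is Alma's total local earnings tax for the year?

£5,292.56

Glenford Canton, 1 Jan – 11 Nov 2021: 315 days → £149,000 × 3.6% × 315/365 = £4,629.2055
The Borough of Hazelgrove, 12 Nov – 31 Dec 2021: 50 days → £149,000 × 3.25% × 50/365 = £663.3562
Total = £5,292.5616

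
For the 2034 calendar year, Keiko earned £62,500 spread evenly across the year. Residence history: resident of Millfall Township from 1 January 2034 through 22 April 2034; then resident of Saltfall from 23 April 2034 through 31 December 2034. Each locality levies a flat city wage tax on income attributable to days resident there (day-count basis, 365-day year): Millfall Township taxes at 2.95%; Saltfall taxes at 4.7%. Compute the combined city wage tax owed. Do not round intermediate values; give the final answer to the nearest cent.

Millfall Township, 1 January – 22 April 2034: 112 days → £62,500 × 2.95% × 112/365 = £565.7534
Saltfall, 23 April – 31 December 2034: 253 days → £62,500 × 4.7% × 253/365 = £2,036.1301
Total = £2,601.8836

£2,601.88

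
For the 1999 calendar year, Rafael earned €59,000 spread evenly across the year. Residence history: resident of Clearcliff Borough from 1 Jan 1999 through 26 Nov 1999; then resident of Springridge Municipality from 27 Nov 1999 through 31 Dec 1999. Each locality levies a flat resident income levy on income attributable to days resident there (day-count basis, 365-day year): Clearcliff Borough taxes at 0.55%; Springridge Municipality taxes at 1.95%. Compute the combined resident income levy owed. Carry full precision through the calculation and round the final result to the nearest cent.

€403.71

Clearcliff Borough, 1 Jan – 26 Nov 1999: 330 days → €59,000 × 0.55% × 330/365 = €293.3836
Springridge Municipality, 27 Nov – 31 Dec 1999: 35 days → €59,000 × 1.95% × 35/365 = €110.3219
Total = €403.7055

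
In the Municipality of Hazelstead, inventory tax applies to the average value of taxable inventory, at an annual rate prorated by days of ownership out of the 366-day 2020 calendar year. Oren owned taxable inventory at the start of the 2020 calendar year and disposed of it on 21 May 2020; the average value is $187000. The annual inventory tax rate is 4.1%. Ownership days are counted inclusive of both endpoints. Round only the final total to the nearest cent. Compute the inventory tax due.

Days held (1 January – 21 May 2020): 142 out of 366
Tax = $187000 × 4.1% × 142/366 = $2974.6284

$2974.63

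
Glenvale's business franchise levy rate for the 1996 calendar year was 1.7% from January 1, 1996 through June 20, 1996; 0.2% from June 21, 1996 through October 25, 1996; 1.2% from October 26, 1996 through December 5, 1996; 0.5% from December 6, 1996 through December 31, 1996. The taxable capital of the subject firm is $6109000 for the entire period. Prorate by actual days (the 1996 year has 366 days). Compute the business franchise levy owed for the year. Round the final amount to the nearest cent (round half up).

January 1 – June 20, 1996: 172 days at 1.7% → $6109000 × 1.7% × 172/366 = $48805.2350
June 21 – October 25, 1996: 127 days at 0.2% → $6109000 × 0.2% × 127/366 = $4239.5792
October 26 – December 5, 1996: 41 days at 1.2% → $6109000 × 1.2% × 41/366 = $8212.0984
December 6 – December 31, 1996: 26 days at 0.5% → $6109000 × 0.5% × 26/366 = $2169.8634
Total = $63426.7760

$63426.78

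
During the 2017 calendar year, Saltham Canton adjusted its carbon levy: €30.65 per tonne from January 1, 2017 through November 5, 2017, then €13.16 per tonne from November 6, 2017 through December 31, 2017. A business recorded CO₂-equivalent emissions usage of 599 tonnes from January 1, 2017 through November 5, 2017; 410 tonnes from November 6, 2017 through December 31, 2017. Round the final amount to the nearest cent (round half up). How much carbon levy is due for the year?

January 1 – November 5, 2017: 599 tonnes at €30.65/tonne → €18359.35
November 6 – December 31, 2017: 410 tonnes at €13.16/tonne → €5395.60

€23754.95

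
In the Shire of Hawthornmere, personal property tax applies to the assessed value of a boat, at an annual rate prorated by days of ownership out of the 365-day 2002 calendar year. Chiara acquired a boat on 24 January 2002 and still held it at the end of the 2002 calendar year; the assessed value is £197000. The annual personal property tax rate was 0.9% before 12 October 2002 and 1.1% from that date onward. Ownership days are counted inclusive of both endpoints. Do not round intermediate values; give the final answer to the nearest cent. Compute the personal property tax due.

£1748.71

24 January – 11 October 2002: 261 days at 0.9% → £197000 × 0.9% × 261/365 = £1267.8164
12 October – 31 December 2002: 81 days at 1.1% → £197000 × 1.1% × 81/365 = £480.8959
Total = £1748.7123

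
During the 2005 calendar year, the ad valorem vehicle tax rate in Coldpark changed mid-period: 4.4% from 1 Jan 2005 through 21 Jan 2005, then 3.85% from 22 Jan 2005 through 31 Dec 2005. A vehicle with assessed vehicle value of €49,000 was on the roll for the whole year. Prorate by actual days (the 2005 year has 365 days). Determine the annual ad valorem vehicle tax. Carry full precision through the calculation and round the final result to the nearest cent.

€1,902.01

1 Jan – 21 Jan 2005: 21 days at 4.4% → €49,000 × 4.4% × 21/365 = €124.0438
22 Jan – 31 Dec 2005: 344 days at 3.85% → €49,000 × 3.85% × 344/365 = €1,777.9616
Total = €1,902.0055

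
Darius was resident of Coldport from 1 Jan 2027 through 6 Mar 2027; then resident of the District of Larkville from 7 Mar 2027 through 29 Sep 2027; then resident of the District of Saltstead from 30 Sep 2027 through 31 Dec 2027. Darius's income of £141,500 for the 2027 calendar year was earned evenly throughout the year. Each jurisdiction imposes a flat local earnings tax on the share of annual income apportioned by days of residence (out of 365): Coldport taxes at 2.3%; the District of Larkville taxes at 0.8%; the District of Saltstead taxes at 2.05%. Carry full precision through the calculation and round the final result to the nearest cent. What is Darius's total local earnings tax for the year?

Coldport, 1 Jan – 6 Mar 2027: 65 days → £141,500 × 2.3% × 65/365 = £579.5685
The District of Larkville, 7 Mar – 29 Sep 2027: 207 days → £141,500 × 0.8% × 207/365 = £641.9836
The District of Saltstead, 30 Sep – 31 Dec 2027: 93 days → £141,500 × 2.05% × 93/365 = £739.0952
Total = £1,960.6473

£1,960.65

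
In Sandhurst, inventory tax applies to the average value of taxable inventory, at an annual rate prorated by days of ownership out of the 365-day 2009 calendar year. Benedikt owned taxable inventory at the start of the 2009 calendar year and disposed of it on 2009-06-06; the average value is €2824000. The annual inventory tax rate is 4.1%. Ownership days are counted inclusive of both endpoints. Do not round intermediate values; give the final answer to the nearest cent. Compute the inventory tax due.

Days held (2009-01-01 to 2009-06-06): 157 out of 365
Tax = €2824000 × 4.1% × 157/365 = €49802.9808

€49802.98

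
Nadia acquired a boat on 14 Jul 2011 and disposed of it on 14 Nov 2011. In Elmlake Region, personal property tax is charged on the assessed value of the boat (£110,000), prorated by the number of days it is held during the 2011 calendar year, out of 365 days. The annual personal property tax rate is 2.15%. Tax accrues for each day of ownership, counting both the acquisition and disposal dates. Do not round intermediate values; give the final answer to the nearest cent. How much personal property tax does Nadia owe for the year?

£803.45

Days held (14 Jul – 14 Nov 2011): 124 out of 365
Tax = £110,000 × 2.15% × 124/365 = £803.4521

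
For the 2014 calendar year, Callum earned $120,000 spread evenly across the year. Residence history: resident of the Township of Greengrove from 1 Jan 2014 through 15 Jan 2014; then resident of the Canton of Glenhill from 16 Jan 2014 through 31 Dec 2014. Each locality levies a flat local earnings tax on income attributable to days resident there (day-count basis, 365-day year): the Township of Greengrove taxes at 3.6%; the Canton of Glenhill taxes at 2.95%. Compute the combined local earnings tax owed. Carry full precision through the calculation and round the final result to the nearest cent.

$3,572.05

The Township of Greengrove, 1 Jan – 15 Jan 2014: 15 days → $120,000 × 3.6% × 15/365 = $177.5342
The Canton of Glenhill, 16 Jan – 31 Dec 2014: 350 days → $120,000 × 2.95% × 350/365 = $3,394.5205
Total = $3,572.0548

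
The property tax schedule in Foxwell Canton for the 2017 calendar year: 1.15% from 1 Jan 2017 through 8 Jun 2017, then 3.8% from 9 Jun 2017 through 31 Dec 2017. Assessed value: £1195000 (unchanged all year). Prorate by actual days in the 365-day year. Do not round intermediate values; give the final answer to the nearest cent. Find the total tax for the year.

£31615.12

1 Jan – 8 Jun 2017: 159 days at 1.15% → £1195000 × 1.15% × 159/365 = £5986.4589
9 Jun – 31 Dec 2017: 206 days at 3.8% → £1195000 × 3.8% × 206/365 = £25628.6575
Total = £31615.1164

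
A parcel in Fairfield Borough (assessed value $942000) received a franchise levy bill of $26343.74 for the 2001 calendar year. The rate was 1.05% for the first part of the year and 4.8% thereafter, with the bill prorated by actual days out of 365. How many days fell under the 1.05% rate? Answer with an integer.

195 days

Let d = days at the first rate; then 365 − d days at the second rate.
$942000 × [1.05%·d + 4.8%·(365−d)] / 365 = $26343.74
Solving gives d = 195, so the new rate took effect on July 15, 2001.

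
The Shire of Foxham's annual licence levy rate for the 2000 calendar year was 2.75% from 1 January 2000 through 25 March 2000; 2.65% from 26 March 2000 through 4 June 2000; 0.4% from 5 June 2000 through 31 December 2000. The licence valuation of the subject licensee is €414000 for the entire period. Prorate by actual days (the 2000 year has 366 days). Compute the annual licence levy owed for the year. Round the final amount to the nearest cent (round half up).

1 January – 25 March 2000: 85 days at 2.75% → €414000 × 2.75% × 85/366 = €2644.0574
26 March – 4 June 2000: 71 days at 2.65% → €414000 × 2.65% × 71/366 = €2128.2541
5 June – 31 December 2000: 210 days at 0.4% → €414000 × 0.4% × 210/366 = €950.1639
Total = €5722.4754

€5722.48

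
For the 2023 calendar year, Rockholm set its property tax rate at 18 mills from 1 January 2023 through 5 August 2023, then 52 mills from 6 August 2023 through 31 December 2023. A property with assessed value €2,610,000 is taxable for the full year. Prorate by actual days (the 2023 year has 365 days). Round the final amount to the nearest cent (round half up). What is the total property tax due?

€82,962.25

1 January – 5 August 2023: 217 days at 18 mills → €2,610,000 × 1.8% × 217/365 = €27,930.5753
6 August – 31 December 2023: 148 days at 52 mills → €2,610,000 × 5.2% × 148/365 = €55,031.6712
Total = €82,962.2466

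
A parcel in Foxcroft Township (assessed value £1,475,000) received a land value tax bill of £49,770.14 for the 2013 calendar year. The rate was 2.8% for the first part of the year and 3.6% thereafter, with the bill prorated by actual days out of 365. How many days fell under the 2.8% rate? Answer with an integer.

Let d = days at the first rate; then 365 − d days at the second rate.
£1,475,000 × [2.8%·d + 3.6%·(365−d)] / 365 = £49,770.14
Solving gives d = 103, so the new rate took effect on 14 Apr 2013.

103 days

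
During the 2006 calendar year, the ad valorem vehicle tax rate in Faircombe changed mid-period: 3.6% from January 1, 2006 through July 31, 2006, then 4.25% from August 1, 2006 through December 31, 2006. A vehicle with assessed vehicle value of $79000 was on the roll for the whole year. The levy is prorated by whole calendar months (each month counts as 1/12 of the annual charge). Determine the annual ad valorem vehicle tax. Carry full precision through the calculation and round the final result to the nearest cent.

January 1 – July 31, 2006: 7 months at 3.6% → $79000 × 3.6% × 7/12 = $1659.0000
August 1 – December 31, 2006: 5 months at 4.25% → $79000 × 4.25% × 5/12 = $1398.9583
Total = $3057.9583

$3057.96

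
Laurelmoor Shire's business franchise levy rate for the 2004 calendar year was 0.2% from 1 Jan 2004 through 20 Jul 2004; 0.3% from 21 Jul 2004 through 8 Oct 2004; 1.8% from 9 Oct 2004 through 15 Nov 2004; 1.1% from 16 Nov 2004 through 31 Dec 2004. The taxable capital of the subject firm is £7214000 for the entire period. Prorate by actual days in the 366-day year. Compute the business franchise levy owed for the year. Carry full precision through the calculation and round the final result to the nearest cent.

£36148.84

1 Jan – 20 Jul 2004: 202 days at 0.2% → £7214000 × 0.2% × 202/366 = £7962.9945
21 Jul – 8 Oct 2004: 80 days at 0.3% → £7214000 × 0.3% × 80/366 = £4730.4918
9 Oct – 15 Nov 2004: 38 days at 1.8% → £7214000 × 1.8% × 38/366 = £13481.9016
16 Nov – 31 Dec 2004: 46 days at 1.1% → £7214000 × 1.1% × 46/366 = £9973.4536
Total = £36148.8415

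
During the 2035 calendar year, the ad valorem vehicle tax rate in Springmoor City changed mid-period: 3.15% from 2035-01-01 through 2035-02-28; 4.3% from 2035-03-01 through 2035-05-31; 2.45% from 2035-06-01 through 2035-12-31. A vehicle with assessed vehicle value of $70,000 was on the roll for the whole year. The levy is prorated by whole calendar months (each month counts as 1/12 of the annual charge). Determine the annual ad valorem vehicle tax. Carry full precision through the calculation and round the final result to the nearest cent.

2035-01-01 to 2035-02-28: 2 months at 3.15% → $70,000 × 3.15% × 2/12 = $367.5000
2035-03-01 to 2035-05-31: 3 months at 4.3% → $70,000 × 4.3% × 3/12 = $752.5000
2035-06-01 to 2035-12-31: 7 months at 2.45% → $70,000 × 2.45% × 7/12 = $1,000.4167
Total = $2,120.4167

$2,120.42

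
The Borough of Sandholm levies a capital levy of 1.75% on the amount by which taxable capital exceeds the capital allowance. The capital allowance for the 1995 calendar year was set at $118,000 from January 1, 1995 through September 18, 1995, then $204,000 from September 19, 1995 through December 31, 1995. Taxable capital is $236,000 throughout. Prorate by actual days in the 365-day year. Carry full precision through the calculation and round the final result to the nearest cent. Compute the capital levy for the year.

$1,636.18

January 1 – September 18, 1995: 261 days, exemption $118,000 → ($236,000 − $118,000) × 1.75% × 261/365 = $1,476.6164
September 19 – December 31, 1995: 104 days, exemption $204,000 → ($236,000 − $204,000) × 1.75% × 104/365 = $159.5616
Total = $1,636.1781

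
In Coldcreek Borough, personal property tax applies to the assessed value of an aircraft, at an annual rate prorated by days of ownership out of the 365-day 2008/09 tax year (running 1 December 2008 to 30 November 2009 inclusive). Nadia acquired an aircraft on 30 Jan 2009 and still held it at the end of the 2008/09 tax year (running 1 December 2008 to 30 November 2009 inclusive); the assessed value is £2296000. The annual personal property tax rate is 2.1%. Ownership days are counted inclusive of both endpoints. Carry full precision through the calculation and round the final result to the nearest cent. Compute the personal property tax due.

£40290.08

Days held (30 Jan – 30 Nov 2009): 305 out of 365
Tax = £2296000 × 2.1% × 305/365 = £40290.0822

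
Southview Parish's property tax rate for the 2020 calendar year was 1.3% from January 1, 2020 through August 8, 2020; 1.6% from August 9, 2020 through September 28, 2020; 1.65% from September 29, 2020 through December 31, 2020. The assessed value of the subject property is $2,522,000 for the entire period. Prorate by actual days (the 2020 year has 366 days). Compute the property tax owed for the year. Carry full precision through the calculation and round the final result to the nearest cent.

January 1 – August 8, 2020: 221 days at 1.3% → $2,522,000 × 1.3% × 221/366 = $19,797.0109
August 9 – September 28, 2020: 51 days at 1.6% → $2,522,000 × 1.6% × 51/366 = $5,622.8197
September 29 – December 31, 2020: 94 days at 1.65% → $2,522,000 × 1.65% × 94/366 = $10,687.4918
Total = $36,107.3224

$36,107.32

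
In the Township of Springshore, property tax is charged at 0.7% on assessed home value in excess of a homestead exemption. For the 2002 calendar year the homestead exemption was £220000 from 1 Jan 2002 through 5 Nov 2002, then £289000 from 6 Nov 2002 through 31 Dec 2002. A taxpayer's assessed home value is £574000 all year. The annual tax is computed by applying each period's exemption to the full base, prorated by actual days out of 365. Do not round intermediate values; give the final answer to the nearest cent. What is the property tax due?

1 Jan – 5 Nov 2002: 309 days, exemption £220000 → (£574000 − £220000) × 0.7% × 309/365 = £2097.8137
6 Nov – 31 Dec 2002: 56 days, exemption £289000 → (£574000 − £289000) × 0.7% × 56/365 = £306.0822
Total = £2403.8959

£2403.90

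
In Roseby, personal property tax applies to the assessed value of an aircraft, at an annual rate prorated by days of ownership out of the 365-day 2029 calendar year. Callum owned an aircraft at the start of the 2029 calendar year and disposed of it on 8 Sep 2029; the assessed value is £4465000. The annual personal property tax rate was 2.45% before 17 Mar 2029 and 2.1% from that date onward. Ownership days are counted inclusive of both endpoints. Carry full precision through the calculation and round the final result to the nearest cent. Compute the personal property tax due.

£67690.62

1 Jan – 16 Mar 2029: 75 days at 2.45% → £4465000 × 2.45% × 75/365 = £22477.9110
17 Mar – 8 Sep 2029: 176 days at 2.1% → £4465000 × 2.1% × 176/365 = £45212.7123
Total = £67690.6233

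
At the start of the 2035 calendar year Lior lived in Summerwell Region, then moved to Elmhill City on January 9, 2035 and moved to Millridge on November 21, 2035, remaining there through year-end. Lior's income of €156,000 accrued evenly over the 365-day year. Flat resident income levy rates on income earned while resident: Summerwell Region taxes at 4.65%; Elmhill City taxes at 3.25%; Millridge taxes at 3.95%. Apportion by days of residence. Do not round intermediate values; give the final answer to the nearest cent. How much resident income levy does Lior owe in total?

Summerwell Region, January 1 – January 8, 2035: 8 days → €156,000 × 4.65% × 8/365 = €158.9918
Elmhill City, January 9 – November 20, 2035: 316 days → €156,000 × 3.25% × 316/365 = €4,389.3699
Millridge, November 21 – December 31, 2035: 41 days → €156,000 × 3.95% × 41/365 = €692.1699
Total = €5,240.5315

€5,240.53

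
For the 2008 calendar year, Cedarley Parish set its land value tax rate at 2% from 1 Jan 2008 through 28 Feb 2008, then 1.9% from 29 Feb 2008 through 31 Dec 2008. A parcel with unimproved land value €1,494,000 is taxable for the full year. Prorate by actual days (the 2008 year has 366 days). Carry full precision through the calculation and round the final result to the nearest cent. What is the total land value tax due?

€28,626.84

1 Jan – 28 Feb 2008: 59 days at 2% → €1,494,000 × 2% × 59/366 = €4,816.7213
29 Feb – 31 Dec 2008: 307 days at 1.9% → €1,494,000 × 1.9% × 307/366 = €23,810.1148
Total = €28,626.8361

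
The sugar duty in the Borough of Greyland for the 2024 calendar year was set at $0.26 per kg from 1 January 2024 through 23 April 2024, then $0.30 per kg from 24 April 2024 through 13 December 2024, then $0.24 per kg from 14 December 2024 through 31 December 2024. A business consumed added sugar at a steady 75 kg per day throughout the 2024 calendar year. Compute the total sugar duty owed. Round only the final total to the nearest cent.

1 January – 23 April 2024: 114 days × 75 kg/day = 8,550 kg at $0.26/kg → $2223.00
24 April – 13 December 2024: 234 days × 75 kg/day = 17,550 kg at $0.30/kg → $5265.00
14 December – 31 December 2024: 18 days × 75 kg/day = 1,350 kg at $0.24/kg → $324.00

$7812.00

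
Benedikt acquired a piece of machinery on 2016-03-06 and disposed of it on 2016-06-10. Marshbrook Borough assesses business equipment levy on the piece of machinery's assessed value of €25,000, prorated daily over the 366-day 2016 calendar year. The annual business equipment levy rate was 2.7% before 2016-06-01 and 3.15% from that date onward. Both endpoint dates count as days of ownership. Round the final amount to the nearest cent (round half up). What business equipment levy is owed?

€181.97

2016-03-06 to 2016-05-31: 87 days at 2.7% → €25,000 × 2.7% × 87/366 = €160.4508
2016-06-01 to 2016-06-10: 10 days at 3.15% → €25,000 × 3.15% × 10/366 = €21.5164
Total = €181.9672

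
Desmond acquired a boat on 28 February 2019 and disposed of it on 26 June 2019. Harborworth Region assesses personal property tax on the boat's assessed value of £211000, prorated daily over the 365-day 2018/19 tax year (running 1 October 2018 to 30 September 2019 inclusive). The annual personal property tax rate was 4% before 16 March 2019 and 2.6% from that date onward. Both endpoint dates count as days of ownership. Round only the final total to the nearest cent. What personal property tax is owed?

£1918.08

28 February – 15 March 2019: 16 days at 4% → £211000 × 4% × 16/365 = £369.9726
16 March – 26 June 2019: 103 days at 2.6% → £211000 × 2.6% × 103/365 = £1548.1041
Total = £1918.0767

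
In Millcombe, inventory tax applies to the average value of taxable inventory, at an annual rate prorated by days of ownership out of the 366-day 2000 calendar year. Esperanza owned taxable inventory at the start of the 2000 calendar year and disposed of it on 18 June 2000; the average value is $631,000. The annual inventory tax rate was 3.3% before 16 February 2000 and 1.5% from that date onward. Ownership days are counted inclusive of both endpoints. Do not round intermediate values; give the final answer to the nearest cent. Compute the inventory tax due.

1 January – 15 February 2000: 46 days at 3.3% → $631,000 × 3.3% × 46/366 = $2,617.0984
16 February – 18 June 2000: 124 days at 1.5% → $631,000 × 1.5% × 124/366 = $3,206.7213
Total = $5,823.8197

$5,823.82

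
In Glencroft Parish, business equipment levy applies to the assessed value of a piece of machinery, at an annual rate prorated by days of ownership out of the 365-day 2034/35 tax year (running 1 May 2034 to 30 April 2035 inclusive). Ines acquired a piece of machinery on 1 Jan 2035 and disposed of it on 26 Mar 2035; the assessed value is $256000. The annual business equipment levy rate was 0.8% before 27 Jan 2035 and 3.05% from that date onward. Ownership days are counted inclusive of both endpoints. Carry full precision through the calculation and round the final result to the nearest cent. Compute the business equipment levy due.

1 Jan – 26 Jan 2035: 26 days at 0.8% → $256000 × 0.8% × 26/365 = $145.8849
27 Jan – 26 Mar 2035: 59 days at 3.05% → $256000 × 3.05% × 59/365 = $1262.1151
Total = $1408.0000

$1408.00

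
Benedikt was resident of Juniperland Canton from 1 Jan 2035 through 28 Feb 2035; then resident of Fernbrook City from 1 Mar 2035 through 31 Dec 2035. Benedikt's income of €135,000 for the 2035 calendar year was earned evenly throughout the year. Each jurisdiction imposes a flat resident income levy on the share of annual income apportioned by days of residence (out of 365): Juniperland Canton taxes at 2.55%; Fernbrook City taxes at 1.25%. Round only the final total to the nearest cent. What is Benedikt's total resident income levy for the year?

Juniperland Canton, 1 Jan – 28 Feb 2035: 59 days → €135,000 × 2.55% × 59/365 = €556.4589
Fernbrook City, 1 Mar – 31 Dec 2035: 306 days → €135,000 × 1.25% × 306/365 = €1,414.7260
Total = €1,971.1849

€1,971.18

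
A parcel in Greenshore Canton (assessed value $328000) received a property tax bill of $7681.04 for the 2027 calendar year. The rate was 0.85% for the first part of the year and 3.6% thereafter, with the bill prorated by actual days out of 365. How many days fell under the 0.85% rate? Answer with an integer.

167 days

Let d = days at the first rate; then 365 − d days at the second rate.
$328000 × [0.85%·d + 3.6%·(365−d)] / 365 = $7681.04
Solving gives d = 167, so the new rate took effect on June 17, 2027.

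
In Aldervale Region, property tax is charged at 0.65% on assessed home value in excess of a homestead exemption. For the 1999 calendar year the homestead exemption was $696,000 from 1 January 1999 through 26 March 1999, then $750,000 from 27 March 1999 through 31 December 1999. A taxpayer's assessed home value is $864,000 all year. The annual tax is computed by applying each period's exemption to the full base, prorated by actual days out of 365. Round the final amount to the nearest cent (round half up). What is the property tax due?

1 January – 26 March 1999: 85 days, exemption $696,000 → ($864,000 − $696,000) × 0.65% × 85/365 = $254.3014
27 March – 31 December 1999: 280 days, exemption $750,000 → ($864,000 − $750,000) × 0.65% × 280/365 = $568.4384
Total = $822.7397

$822.74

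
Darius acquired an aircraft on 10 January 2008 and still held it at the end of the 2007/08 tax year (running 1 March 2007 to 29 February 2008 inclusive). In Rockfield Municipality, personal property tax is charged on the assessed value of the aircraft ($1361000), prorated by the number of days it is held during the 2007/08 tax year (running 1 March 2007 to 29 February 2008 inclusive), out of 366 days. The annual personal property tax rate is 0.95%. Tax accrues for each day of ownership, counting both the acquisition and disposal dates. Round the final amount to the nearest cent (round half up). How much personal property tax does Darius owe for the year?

Days held (10 January – 29 February 2008): 51 out of 366
Tax = $1361000 × 0.95% × 51/366 = $1801.6516

$1801.65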